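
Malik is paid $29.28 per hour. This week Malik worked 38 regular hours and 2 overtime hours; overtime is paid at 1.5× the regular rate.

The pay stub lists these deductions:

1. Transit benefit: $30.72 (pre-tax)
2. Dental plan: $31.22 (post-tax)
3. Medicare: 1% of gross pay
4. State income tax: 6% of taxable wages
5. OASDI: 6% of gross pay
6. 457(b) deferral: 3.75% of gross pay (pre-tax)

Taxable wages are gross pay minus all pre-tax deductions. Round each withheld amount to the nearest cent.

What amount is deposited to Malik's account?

$942.01

Regular pay: 38 × $29.28 = $1,112.64
Overtime pay: 2 × $29.28 × 1.5 = $87.84
Gross pay = $1,112.64 + $87.84 = $1,200.48
457(b) deferral: $1,200.48 × 0.0375 = $45.02
Transit benefit: $30.72
Pre-tax total = $45.02 + $30.72 = $75.74
Taxable wages = $1,200.48 − $75.74 = $1,124.74
State income tax: $1,124.74 × 0.06 = $67.48
Medicare: $1,200.48 × 0.01 = $12.00
OASDI: $1,200.48 × 0.06 = $72.03
Dental plan: $31.22
Total deductions = $45.02 + $30.72 + $67.48 + $12.00 + $72.03 + $31.22 = $258.47
Net pay = $1,200.48 − $258.47 = $942.01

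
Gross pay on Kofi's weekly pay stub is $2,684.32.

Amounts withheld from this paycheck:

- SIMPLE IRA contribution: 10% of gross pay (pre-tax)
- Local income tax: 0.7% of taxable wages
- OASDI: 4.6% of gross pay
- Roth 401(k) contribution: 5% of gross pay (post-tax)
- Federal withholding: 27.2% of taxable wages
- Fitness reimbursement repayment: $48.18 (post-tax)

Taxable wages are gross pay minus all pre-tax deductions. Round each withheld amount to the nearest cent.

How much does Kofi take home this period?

SIMPLE IRA contribution: $2,684.32 × 0.1 = $268.43
Taxable wages = $2,684.32 − $268.43 = $2,415.89
Local income tax: $2,415.89 × 0.007 = $16.91
Federal withholding: $2,415.89 × 0.272 = $657.12
OASDI: $2,684.32 × 0.046 = $123.48
Roth 401(k) contribution: $2,684.32 × 0.05 = $134.22
Fitness reimbursement repayment: $48.18
Total deductions = $268.43 + $16.91 + $657.12 + $123.48 + $134.22 + $48.18 = $1,248.34
Net pay = $2,684.32 − $1,248.34 = $1,435.98

$1,435.98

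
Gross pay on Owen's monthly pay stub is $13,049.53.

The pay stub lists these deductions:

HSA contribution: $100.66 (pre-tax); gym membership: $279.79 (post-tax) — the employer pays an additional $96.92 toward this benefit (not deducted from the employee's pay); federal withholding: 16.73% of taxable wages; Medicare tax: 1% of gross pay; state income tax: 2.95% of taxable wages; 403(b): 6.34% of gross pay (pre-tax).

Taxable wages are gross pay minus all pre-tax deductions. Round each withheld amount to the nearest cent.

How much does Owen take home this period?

403(b): $13,049.53 × 0.0634 = $827.34
HSA contribution: $100.66
Pre-tax total = $827.34 + $100.66 = $928.00
Taxable wages = $13,049.53 − $928.00 = $12,121.53
State income tax: $12,121.53 × 0.0295 = $357.59
Federal withholding: $12,121.53 × 0.1673 = $2,027.93
Medicare tax: $13,049.53 × 0.01 = $130.50
Gym membership: $279.79
(Employer's $96.92 toward gym membership is not withheld from the employee.)
Total deductions = $827.34 + $100.66 + $357.59 + $2,027.93 + $130.50 + $279.79 = $3,723.81
Net pay = $13,049.53 − $3,723.81 = $9,325.72

$9,325.72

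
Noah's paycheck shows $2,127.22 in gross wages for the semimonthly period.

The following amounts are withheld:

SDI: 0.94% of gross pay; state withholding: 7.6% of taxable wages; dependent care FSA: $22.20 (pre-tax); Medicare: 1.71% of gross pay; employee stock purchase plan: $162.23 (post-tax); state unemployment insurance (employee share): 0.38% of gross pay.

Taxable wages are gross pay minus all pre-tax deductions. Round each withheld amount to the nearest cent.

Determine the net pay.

$1,718.35

Dependent care FSA: $22.20
Taxable wages = $2,127.22 − $22.20 = $2,105.02
State withholding: $2,105.02 × 0.076 = $159.98
SDI: $2,127.22 × 0.0094 = $20.00
Medicare: $2,127.22 × 0.0171 = $36.38
State unemployment insurance (employee share): $2,127.22 × 0.0038 = $8.08
Employee stock purchase plan: $162.23
Total deductions = $22.20 + $159.98 + $20.00 + $36.38 + $8.08 + $162.23 = $408.87
Net pay = $2,127.22 − $408.87 = $1,718.35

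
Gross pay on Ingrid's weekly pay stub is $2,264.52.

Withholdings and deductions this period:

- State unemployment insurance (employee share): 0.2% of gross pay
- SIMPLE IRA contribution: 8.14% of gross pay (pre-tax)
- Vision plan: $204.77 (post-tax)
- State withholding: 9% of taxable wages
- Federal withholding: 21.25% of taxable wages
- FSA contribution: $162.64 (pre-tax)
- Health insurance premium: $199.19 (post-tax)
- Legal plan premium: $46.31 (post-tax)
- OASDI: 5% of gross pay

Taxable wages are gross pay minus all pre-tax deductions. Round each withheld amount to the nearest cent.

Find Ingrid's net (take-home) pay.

SIMPLE IRA contribution: $2,264.52 × 0.0814 = $184.33
FSA contribution: $162.64
Pre-tax total = $184.33 + $162.64 = $346.97
Taxable wages = $2,264.52 − $346.97 = $1,917.55
Federal withholding: $1,917.55 × 0.2125 = $407.48
State withholding: $1,917.55 × 0.09 = $172.58
OASDI: $2,264.52 × 0.05 = $113.23
State unemployment insurance (employee share): $2,264.52 × 0.002 = $4.53
Health insurance premium: $199.19
Vision plan: $204.77
Legal plan premium: $46.31
Total deductions = $184.33 + $162.64 + $407.48 + $172.58 + $113.23 + $4.53 + $199.19 + $204.77 + $46.31 = $1,495.06
Net pay = $2,264.52 − $1,495.06 = $769.46

$769.46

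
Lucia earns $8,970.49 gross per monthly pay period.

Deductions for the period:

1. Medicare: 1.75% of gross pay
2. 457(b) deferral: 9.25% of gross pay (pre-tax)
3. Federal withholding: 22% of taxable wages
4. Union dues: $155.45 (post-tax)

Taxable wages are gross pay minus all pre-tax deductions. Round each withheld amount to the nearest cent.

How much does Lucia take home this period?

457(b) deferral: $8,970.49 × 0.0925 = $829.77
Taxable wages = $8,970.49 − $829.77 = $8,140.72
Federal withholding: $8,140.72 × 0.22 = $1,790.96
Medicare: $8,970.49 × 0.0175 = $156.98
Union dues: $155.45
Total deductions = $829.77 + $1,790.96 + $156.98 + $155.45 = $2,933.16
Net pay = $8,970.49 − $2,933.16 = $6,037.33

$6,037.33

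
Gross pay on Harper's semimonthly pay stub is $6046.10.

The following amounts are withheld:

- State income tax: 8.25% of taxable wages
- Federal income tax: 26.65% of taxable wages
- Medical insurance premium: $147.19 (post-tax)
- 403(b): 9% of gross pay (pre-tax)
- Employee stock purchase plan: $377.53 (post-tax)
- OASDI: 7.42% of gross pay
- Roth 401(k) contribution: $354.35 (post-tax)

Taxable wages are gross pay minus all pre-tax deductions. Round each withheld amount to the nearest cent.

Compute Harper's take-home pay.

$2254.08

403(b): $6046.10 × 0.09 = $544.15
Taxable wages = $6046.10 − $544.15 = $5501.95
State income tax: $5501.95 × 0.0825 = $453.91
Federal income tax: $5501.95 × 0.2665 = $1466.27
OASDI: $6046.10 × 0.0742 = $448.62
Roth 401(k) contribution: $354.35
Employee stock purchase plan: $377.53
Medical insurance premium: $147.19
Total deductions = $544.15 + $453.91 + $1466.27 + $448.62 + $354.35 + $377.53 + $147.19 = $3792.02
Net pay = $6046.10 − $3792.02 = $2254.08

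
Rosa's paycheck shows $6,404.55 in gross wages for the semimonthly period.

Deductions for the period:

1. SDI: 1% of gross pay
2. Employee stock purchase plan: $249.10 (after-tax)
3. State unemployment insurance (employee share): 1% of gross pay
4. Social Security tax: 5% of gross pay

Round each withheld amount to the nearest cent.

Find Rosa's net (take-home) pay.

$5,707.12

Social Security tax: $6,404.55 × 0.05 = $320.23
SDI: $6,404.55 × 0.01 = $64.05
State unemployment insurance (employee share): $6,404.55 × 0.01 = $64.05
Employee stock purchase plan: $249.10
Total deductions = $320.23 + $64.05 + $64.05 + $249.10 = $697.43
Net pay = $6,404.55 − $697.43 = $5,707.12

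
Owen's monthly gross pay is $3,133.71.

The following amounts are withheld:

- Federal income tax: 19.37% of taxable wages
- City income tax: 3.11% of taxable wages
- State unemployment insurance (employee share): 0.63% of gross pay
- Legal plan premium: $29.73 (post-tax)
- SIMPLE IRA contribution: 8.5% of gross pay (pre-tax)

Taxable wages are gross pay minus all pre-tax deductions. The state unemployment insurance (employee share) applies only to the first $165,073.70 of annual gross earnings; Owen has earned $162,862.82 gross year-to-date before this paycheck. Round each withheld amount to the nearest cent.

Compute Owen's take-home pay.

$2,179.11

SIMPLE IRA contribution: $3,133.71 × 0.085 = $266.37
Taxable wages = $3,133.71 − $266.37 = $2,867.34
Federal income tax: $2,867.34 × 0.1937 = $555.40
City income tax: $2,867.34 × 0.0311 = $89.17
State unemployment insurance (employee share): only $165,073.70 − $162,862.82 = $2,210.88 of this check is subject → $2,210.88 × 0.0063 = $13.93
Legal plan premium: $29.73
Total deductions = $266.37 + $555.40 + $89.17 + $13.93 + $29.73 = $954.60
Net pay = $3,133.71 − $954.60 = $2,179.11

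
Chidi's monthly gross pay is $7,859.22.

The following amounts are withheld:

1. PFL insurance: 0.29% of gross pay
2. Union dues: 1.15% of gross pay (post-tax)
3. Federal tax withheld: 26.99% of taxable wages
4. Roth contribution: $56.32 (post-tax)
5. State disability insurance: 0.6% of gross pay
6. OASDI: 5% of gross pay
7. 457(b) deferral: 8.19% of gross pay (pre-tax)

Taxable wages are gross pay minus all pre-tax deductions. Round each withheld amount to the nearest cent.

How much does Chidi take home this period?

457(b) deferral: $7,859.22 × 0.0819 = $643.67
Taxable wages = $7,859.22 − $643.67 = $7,215.55
Federal tax withheld: $7,215.55 × 0.2699 = $1,947.48
OASDI: $7,859.22 × 0.05 = $392.96
State disability insurance: $7,859.22 × 0.006 = $47.16
PFL insurance: $7,859.22 × 0.0029 = $22.79
Roth contribution: $56.32
Union dues: $7,859.22 × 0.0115 = $90.38
Total deductions = $643.67 + $1,947.48 + $392.96 + $47.16 + $22.79 + $56.32 + $90.38 = $3,200.76
Net pay = $7,859.22 − $3,200.76 = $4,658.46

$4,658.46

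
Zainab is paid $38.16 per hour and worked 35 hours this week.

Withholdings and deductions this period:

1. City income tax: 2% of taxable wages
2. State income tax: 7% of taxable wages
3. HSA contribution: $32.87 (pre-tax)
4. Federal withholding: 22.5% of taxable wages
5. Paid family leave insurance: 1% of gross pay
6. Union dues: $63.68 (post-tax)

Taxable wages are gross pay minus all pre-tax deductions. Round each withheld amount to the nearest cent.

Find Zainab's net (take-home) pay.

$815.34

Gross pay: 35 × $38.16 = $1,335.60
HSA contribution: $32.87
Taxable wages = $1,335.60 − $32.87 = $1,302.73
State income tax: $1,302.73 × 0.07 = $91.19
Federal withholding: $1,302.73 × 0.225 = $293.11
City income tax: $1,302.73 × 0.02 = $26.05
Paid family leave insurance: $1,335.60 × 0.01 = $13.36
Union dues: $63.68
Total deductions = $32.87 + $91.19 + $293.11 + $26.05 + $13.36 + $63.68 = $520.26
Net pay = $1,335.60 − $520.26 = $815.34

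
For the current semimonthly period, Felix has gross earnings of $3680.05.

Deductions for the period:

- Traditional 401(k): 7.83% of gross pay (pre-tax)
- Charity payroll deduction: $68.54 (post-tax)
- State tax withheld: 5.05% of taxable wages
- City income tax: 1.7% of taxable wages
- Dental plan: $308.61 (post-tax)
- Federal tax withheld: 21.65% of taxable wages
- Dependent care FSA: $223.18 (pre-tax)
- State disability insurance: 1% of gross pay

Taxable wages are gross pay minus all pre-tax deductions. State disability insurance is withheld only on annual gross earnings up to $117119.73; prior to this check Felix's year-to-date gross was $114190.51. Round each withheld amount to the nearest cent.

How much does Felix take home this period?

Traditional 401(k): $3680.05 × 0.0783 = $288.15
Dependent care FSA: $223.18
Pre-tax total = $288.15 + $223.18 = $511.33
Taxable wages = $3680.05 − $511.33 = $3168.72
Federal tax withheld: $3168.72 × 0.2165 = $686.03
State tax withheld: $3168.72 × 0.0505 = $160.02
City income tax: $3168.72 × 0.017 = $53.87
State disability insurance: only $117119.73 − $114190.51 = $2929.22 of this check is subject → $2929.22 × 0.01 = $29.29
Dental plan: $308.61
Charity payroll deduction: $68.54
Total deductions = $288.15 + $223.18 + $686.03 + $160.02 + $53.87 + $29.29 + $308.61 + $68.54 = $1817.69
Net pay = $3680.05 − $1817.69 = $1862.36

$1862.36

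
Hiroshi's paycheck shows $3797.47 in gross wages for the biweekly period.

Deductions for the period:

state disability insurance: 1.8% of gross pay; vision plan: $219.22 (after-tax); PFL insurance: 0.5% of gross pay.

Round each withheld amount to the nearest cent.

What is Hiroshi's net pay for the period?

$3490.91

State disability insurance: $3797.47 × 0.018 = $68.35
PFL insurance: $3797.47 × 0.005 = $18.99
Vision plan: $219.22
Total deductions = $68.35 + $18.99 + $219.22 = $306.56
Net pay = $3797.47 − $306.56 = $3490.91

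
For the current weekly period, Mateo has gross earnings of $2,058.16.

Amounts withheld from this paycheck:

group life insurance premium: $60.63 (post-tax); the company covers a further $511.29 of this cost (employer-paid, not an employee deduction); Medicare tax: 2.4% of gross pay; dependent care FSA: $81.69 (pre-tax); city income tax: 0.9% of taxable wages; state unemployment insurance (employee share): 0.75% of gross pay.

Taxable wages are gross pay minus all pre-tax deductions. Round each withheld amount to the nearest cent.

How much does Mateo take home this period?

$1,833.21

Dependent care FSA: $81.69
Taxable wages = $2,058.16 − $81.69 = $1,976.47
City income tax: $1,976.47 × 0.009 = $17.79
Medicare tax: $2,058.16 × 0.024 = $49.40
State unemployment insurance (employee share): $2,058.16 × 0.0075 = $15.44
Group life insurance premium: $60.63
(Employer's $511.29 toward group life insurance premium is not withheld from the employee.)
Total deductions = $81.69 + $17.79 + $49.40 + $15.44 + $60.63 = $224.95
Net pay = $2,058.16 − $224.95 = $1,833.21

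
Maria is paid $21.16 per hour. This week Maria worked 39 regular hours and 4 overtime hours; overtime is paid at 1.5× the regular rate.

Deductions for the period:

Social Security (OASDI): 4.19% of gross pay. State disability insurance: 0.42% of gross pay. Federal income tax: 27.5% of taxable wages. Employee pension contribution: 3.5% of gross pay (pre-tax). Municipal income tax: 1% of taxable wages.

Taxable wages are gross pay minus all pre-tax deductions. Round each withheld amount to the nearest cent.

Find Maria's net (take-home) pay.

Regular pay: 39 × $21.16 = $825.24
Overtime pay: 4 × $21.16 × 1.5 = $126.96
Gross pay = $825.24 + $126.96 = $952.20
Employee pension contribution: $952.20 × 0.035 = $33.33
Taxable wages = $952.20 − $33.33 = $918.87
Federal income tax: $918.87 × 0.275 = $252.69
Municipal income tax: $918.87 × 0.01 = $9.19
Social Security (OASDI): $952.20 × 0.0419 = $39.90
State disability insurance: $952.20 × 0.0042 = $4.00
Total deductions = $33.33 + $252.69 + $9.19 + $39.90 + $4.00 = $339.11
Net pay = $952.20 − $339.11 = $613.09

$613.09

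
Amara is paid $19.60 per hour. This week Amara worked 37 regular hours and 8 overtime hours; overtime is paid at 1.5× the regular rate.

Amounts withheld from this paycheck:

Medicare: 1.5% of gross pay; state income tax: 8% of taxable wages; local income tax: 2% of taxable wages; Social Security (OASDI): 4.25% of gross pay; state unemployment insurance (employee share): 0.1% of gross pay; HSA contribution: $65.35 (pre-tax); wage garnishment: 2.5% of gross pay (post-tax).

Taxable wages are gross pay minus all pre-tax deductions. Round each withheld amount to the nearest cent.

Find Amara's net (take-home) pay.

Regular pay: 37 × $19.60 = $725.20
Overtime pay: 8 × $19.60 × 1.5 = $235.20
Gross pay = $725.20 + $235.20 = $960.40
HSA contribution: $65.35
Taxable wages = $960.40 − $65.35 = $895.05
State income tax: $895.05 × 0.08 = $71.60
Local income tax: $895.05 × 0.02 = $17.90
Medicare: $960.40 × 0.015 = $14.41
Social Security (OASDI): $960.40 × 0.0425 = $40.82
State unemployment insurance (employee share): $960.40 × 0.001 = $0.96
Wage garnishment: $960.40 × 0.025 = $24.01
Total deductions = $65.35 + $71.60 + $17.90 + $14.41 + $40.82 + $0.96 + $24.01 = $235.05
Net pay = $960.40 − $235.05 = $725.35

$725.35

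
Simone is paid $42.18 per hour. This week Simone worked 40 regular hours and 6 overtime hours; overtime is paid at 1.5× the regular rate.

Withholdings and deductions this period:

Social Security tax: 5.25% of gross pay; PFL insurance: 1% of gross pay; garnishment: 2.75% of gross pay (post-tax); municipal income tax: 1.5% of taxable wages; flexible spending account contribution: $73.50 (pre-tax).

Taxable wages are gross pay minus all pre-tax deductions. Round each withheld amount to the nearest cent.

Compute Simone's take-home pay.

$1,777.40

Regular pay: 40 × $42.18 = $1,687.20
Overtime pay: 6 × $42.18 × 1.5 = $379.62
Gross pay = $1,687.20 + $379.62 = $2,066.82
Flexible spending account contribution: $73.50
Taxable wages = $2,066.82 − $73.50 = $1,993.32
Municipal income tax: $1,993.32 × 0.015 = $29.90
PFL insurance: $2,066.82 × 0.01 = $20.67
Social Security tax: $2,066.82 × 0.0525 = $108.51
Garnishment: $2,066.82 × 0.0275 = $56.84
Total deductions = $73.50 + $29.90 + $20.67 + $108.51 + $56.84 = $289.42
Net pay = $2,066.82 − $289.42 = $1,777.40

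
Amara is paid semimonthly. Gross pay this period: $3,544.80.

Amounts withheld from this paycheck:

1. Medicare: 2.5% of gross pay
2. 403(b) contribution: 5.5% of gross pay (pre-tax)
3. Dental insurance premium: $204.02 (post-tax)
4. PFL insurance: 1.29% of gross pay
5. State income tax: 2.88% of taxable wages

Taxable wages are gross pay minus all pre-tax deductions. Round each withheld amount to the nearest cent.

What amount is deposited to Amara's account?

$2,914.99

403(b) contribution: $3,544.80 × 0.055 = $194.96
Taxable wages = $3,544.80 − $194.96 = $3,349.84
State income tax: $3,349.84 × 0.0288 = $96.48
Medicare: $3,544.80 × 0.025 = $88.62
PFL insurance: $3,544.80 × 0.0129 = $45.73
Dental insurance premium: $204.02
Total deductions = $194.96 + $96.48 + $88.62 + $45.73 + $204.02 = $629.81
Net pay = $3,544.80 − $629.81 = $2,914.99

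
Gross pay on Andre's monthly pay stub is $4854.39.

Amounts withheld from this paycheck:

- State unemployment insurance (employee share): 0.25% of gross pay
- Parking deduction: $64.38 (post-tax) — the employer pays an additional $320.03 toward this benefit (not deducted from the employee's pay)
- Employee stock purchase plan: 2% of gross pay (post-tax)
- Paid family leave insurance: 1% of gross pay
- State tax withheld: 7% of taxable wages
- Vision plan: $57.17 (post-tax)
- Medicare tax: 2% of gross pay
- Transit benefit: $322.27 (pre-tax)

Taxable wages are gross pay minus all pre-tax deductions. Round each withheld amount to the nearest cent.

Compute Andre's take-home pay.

Transit benefit: $322.27
Taxable wages = $4854.39 − $322.27 = $4532.12
State tax withheld: $4532.12 × 0.07 = $317.25
State unemployment insurance (employee share): $4854.39 × 0.0025 = $12.14
Medicare tax: $4854.39 × 0.02 = $97.09
Paid family leave insurance: $4854.39 × 0.01 = $48.54
Vision plan: $57.17
Parking deduction: $64.38
Employee stock purchase plan: $4854.39 × 0.02 = $97.09
(Employer's $320.03 toward parking deduction is not withheld from the employee.)
Total deductions = $322.27 + $317.25 + $12.14 + $97.09 + $48.54 + $57.17 + $64.38 + $97.09 = $1015.93
Net pay = $4854.39 − $1015.93 = $3838.46

$3838.46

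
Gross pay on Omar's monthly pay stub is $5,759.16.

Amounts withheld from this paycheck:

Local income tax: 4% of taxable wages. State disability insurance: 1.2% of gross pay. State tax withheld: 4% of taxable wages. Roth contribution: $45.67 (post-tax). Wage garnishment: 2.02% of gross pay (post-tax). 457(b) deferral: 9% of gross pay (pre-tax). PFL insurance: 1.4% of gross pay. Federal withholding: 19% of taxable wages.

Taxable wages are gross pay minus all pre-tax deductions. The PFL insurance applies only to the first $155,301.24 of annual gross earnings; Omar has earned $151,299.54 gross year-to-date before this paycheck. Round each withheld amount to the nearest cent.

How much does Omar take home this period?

$3,538.68

457(b) deferral: $5,759.16 × 0.09 = $518.32
Taxable wages = $5,759.16 − $518.32 = $5,240.84
Federal withholding: $5,240.84 × 0.19 = $995.76
State tax withheld: $5,240.84 × 0.04 = $209.63
Local income tax: $5,240.84 × 0.04 = $209.63
PFL insurance: only $155,301.24 − $151,299.54 = $4,001.70 of this check is subject → $4,001.70 × 0.014 = $56.02
State disability insurance: $5,759.16 × 0.012 = $69.11
Roth contribution: $45.67
Wage garnishment: $5,759.16 × 0.0202 = $116.34
Total deductions = $518.32 + $995.76 + $209.63 + $209.63 + $56.02 + $69.11 + $45.67 + $116.34 = $2,220.48
Net pay = $5,759.16 − $2,220.48 = $3,538.68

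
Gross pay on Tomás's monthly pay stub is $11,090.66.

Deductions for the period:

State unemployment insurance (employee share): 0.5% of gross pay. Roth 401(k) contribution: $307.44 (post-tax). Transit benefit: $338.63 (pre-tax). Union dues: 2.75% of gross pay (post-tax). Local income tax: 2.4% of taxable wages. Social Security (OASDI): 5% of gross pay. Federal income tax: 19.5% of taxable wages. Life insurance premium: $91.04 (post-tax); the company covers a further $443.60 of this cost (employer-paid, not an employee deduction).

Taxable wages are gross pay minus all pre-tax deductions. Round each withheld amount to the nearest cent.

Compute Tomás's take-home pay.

$7,083.88

Transit benefit: $338.63
Taxable wages = $11,090.66 − $338.63 = $10,752.03
Federal income tax: $10,752.03 × 0.195 = $2,096.65
Local income tax: $10,752.03 × 0.024 = $258.05
State unemployment insurance (employee share): $11,090.66 × 0.005 = $55.45
Social Security (OASDI): $11,090.66 × 0.05 = $554.53
Union dues: $11,090.66 × 0.0275 = $304.99
Roth 401(k) contribution: $307.44
Life insurance premium: $91.04
(Employer's $443.60 toward life insurance premium is not withheld from the employee.)
Total deductions = $338.63 + $2,096.65 + $258.05 + $55.45 + $554.53 + $304.99 + $307.44 + $91.04 = $4,006.78
Net pay = $11,090.66 − $4,006.78 = $7,083.88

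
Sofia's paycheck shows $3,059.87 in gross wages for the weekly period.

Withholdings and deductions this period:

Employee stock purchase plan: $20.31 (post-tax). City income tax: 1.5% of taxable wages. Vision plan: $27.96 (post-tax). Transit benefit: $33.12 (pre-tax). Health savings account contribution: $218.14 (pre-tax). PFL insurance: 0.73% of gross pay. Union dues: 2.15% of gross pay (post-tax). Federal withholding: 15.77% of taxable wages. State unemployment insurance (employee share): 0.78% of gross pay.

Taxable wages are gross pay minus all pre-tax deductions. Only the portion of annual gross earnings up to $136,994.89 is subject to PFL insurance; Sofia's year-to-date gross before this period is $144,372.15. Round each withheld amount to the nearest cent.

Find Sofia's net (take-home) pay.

Transit benefit: $33.12
Health savings account contribution: $218.14
Pre-tax total = $33.12 + $218.14 = $251.26
Taxable wages = $3,059.87 − $251.26 = $2,808.61
City income tax: $2,808.61 × 0.015 = $42.13
Federal withholding: $2,808.61 × 0.1577 = $442.92
State unemployment insurance (employee share): $3,059.87 × 0.0078 = $23.87
PFL insurance: annual cap $136,994.89 already reached (YTD $144,372.15), so $0.00
Vision plan: $27.96
Union dues: $3,059.87 × 0.0215 = $65.79
Employee stock purchase plan: $20.31
Total deductions = $33.12 + $218.14 + $42.13 + $442.92 + $23.87 + $0.00 + $27.96 + $65.79 + $20.31 = $874.24
Net pay = $3,059.87 − $874.24 = $2,185.63

$2,185.63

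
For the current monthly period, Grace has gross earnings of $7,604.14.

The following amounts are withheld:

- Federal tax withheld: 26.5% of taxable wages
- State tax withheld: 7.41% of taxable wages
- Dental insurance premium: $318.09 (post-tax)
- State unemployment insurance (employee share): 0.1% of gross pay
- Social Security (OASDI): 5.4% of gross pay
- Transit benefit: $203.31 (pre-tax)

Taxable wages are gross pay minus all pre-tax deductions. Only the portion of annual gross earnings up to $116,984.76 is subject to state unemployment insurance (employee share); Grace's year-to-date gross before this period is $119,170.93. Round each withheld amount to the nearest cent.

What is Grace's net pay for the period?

Transit benefit: $203.31
Taxable wages = $7,604.14 − $203.31 = $7,400.83
State tax withheld: $7,400.83 × 0.0741 = $548.40
Federal tax withheld: $7,400.83 × 0.265 = $1,961.22
State unemployment insurance (employee share): annual cap $116,984.76 already reached (YTD $119,170.93), so $0.00
Social Security (OASDI): $7,604.14 × 0.054 = $410.62
Dental insurance premium: $318.09
Total deductions = $203.31 + $548.40 + $1,961.22 + $0.00 + $410.62 + $318.09 = $3,441.64
Net pay = $7,604.14 − $3,441.64 = $4,162.50

$4,162.50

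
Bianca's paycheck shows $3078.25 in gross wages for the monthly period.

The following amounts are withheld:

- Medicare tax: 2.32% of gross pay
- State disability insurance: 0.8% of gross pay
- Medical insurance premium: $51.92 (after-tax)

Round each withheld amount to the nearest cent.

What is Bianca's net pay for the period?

$2930.28

State disability insurance: $3078.25 × 0.008 = $24.63
Medicare tax: $3078.25 × 0.0232 = $71.42
Medical insurance premium: $51.92
Total deductions = $24.63 + $71.42 + $51.92 = $147.97
Net pay = $3078.25 − $147.97 = $2930.28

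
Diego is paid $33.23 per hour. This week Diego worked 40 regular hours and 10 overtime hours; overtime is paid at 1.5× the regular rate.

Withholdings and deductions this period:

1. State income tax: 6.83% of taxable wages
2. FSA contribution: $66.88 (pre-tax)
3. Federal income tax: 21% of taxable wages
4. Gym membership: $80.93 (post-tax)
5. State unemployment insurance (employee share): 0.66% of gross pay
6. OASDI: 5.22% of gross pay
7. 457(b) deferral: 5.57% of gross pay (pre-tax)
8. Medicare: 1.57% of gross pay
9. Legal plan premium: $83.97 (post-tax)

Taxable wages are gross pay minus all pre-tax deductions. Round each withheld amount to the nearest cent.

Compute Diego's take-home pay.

Regular pay: 40 × $33.23 = $1,329.20
Overtime pay: 10 × $33.23 × 1.5 = $498.45
Gross pay = $1,329.20 + $498.45 = $1,827.65
FSA contribution: $66.88
457(b) deferral: $1,827.65 × 0.0557 = $101.80
Pre-tax total = $66.88 + $101.80 = $168.68
Taxable wages = $1,827.65 − $168.68 = $1,658.97
State income tax: $1,658.97 × 0.0683 = $113.31
Federal income tax: $1,658.97 × 0.21 = $348.38
OASDI: $1,827.65 × 0.0522 = $95.40
Medicare: $1,827.65 × 0.0157 = $28.69
State unemployment insurance (employee share): $1,827.65 × 0.0066 = $12.06
Gym membership: $80.93
Legal plan premium: $83.97
Total deductions = $66.88 + $101.80 + $113.31 + $348.38 + $95.40 + $28.69 + $12.06 + $80.93 + $83.97 = $931.42
Net pay = $1,827.65 − $931.42 = $896.23

$896.23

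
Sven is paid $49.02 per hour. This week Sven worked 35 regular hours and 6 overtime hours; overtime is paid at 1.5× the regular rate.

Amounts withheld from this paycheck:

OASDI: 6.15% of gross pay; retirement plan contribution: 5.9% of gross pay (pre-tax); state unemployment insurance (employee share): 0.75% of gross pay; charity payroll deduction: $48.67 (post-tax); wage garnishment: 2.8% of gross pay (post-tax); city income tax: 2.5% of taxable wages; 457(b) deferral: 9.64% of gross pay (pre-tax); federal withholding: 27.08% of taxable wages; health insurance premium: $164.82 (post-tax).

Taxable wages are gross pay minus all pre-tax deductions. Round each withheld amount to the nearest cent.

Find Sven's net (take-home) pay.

$860.13

Regular pay: 35 × $49.02 = $1715.70
Overtime pay: 6 × $49.02 × 1.5 = $441.18
Gross pay = $1715.70 + $441.18 = $2156.88
457(b) deferral: $2156.88 × 0.0964 = $207.92
Retirement plan contribution: $2156.88 × 0.059 = $127.26
Pre-tax total = $207.92 + $127.26 = $335.18
Taxable wages = $2156.88 − $335.18 = $1821.70
Federal withholding: $1821.70 × 0.2708 = $493.32
City income tax: $1821.70 × 0.025 = $45.54
OASDI: $2156.88 × 0.0615 = $132.65
State unemployment insurance (employee share): $2156.88 × 0.0075 = $16.18
Health insurance premium: $164.82
Wage garnishment: $2156.88 × 0.028 = $60.39
Charity payroll deduction: $48.67
Total deductions = $207.92 + $127.26 + $493.32 + $45.54 + $132.65 + $16.18 + $164.82 + $60.39 + $48.67 = $1296.75
Net pay = $2156.88 − $1296.75 = $860.13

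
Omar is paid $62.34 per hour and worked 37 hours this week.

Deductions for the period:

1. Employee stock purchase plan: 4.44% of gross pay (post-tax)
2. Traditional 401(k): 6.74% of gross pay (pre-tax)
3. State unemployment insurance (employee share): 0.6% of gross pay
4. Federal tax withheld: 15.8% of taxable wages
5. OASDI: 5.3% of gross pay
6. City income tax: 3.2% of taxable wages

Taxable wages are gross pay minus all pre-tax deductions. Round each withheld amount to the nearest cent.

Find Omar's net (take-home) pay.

$1503.90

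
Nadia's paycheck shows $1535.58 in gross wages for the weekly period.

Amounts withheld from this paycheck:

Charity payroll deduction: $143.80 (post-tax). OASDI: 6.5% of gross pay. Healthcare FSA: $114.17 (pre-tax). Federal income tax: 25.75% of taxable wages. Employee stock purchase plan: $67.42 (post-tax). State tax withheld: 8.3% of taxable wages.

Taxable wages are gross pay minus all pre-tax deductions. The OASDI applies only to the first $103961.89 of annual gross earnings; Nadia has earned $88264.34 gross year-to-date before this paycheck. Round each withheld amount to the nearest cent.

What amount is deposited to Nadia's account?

$626.39

Healthcare FSA: $114.17
Taxable wages = $1535.58 − $114.17 = $1421.41
State tax withheld: $1421.41 × 0.083 = $117.98
Federal income tax: $1421.41 × 0.2575 = $366.01
OASDI: cap not yet reached, full $1535.58 is subject → $1535.58 × 0.065 = $99.81
Employee stock purchase plan: $67.42
Charity payroll deduction: $143.80
Total deductions = $114.17 + $117.98 + $366.01 + $99.81 + $67.42 + $143.80 = $909.19
Net pay = $1535.58 − $909.19 = $626.39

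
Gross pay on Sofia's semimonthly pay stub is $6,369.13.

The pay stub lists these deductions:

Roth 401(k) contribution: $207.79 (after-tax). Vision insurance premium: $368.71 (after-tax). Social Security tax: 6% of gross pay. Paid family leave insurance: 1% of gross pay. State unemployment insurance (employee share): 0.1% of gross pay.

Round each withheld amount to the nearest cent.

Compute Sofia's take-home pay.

$5,340.42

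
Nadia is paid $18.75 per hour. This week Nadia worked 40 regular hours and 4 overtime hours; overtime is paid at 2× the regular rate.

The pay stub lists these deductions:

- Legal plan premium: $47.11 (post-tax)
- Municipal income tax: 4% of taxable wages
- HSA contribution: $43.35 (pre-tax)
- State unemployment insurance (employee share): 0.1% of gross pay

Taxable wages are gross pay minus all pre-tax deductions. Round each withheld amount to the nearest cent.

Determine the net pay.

$774.37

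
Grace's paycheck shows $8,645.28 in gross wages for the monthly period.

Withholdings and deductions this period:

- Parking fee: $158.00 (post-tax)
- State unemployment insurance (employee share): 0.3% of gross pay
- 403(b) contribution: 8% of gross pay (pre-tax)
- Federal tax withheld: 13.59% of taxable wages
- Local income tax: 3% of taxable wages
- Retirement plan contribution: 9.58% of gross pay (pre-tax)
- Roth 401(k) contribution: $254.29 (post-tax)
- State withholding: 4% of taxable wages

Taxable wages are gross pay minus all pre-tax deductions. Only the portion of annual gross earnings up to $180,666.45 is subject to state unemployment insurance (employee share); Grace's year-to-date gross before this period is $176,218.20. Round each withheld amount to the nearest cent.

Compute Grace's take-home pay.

403(b) contribution: $8,645.28 × 0.08 = $691.62
Retirement plan contribution: $8,645.28 × 0.0958 = $828.22
Pre-tax total = $691.62 + $828.22 = $1,519.84
Taxable wages = $8,645.28 − $1,519.84 = $7,125.44
Federal tax withheld: $7,125.44 × 0.1359 = $968.35
State withholding: $7,125.44 × 0.04 = $285.02
Local income tax: $7,125.44 × 0.03 = $213.76
State unemployment insurance (employee share): only $180,666.45 − $176,218.20 = $4,448.25 of this check is subject → $4,448.25 × 0.003 = $13.34
Roth 401(k) contribution: $254.29
Parking fee: $158.00
Total deductions = $691.62 + $828.22 + $968.35 + $285.02 + $213.76 + $13.34 + $254.29 + $158.00 = $3,412.60
Net pay = $8,645.28 − $3,412.60 = $5,232.68

$5,232.68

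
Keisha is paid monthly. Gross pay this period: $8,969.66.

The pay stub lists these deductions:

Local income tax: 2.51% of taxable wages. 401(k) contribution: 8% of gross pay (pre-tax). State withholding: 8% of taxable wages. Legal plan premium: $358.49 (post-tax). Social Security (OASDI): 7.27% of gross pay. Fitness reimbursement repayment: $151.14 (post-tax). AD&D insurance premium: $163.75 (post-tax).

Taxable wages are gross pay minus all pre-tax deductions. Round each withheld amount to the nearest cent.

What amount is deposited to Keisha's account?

$6,059.32

401(k) contribution: $8,969.66 × 0.08 = $717.57
Taxable wages = $8,969.66 − $717.57 = $8,252.09
State withholding: $8,252.09 × 0.08 = $660.17
Local income tax: $8,252.09 × 0.0251 = $207.13
Social Security (OASDI): $8,969.66 × 0.0727 = $652.09
Fitness reimbursement repayment: $151.14
Legal plan premium: $358.49
AD&D insurance premium: $163.75
Total deductions = $717.57 + $660.17 + $207.13 + $652.09 + $151.14 + $358.49 + $163.75 = $2,910.34
Net pay = $8,969.66 − $2,910.34 = $6,059.32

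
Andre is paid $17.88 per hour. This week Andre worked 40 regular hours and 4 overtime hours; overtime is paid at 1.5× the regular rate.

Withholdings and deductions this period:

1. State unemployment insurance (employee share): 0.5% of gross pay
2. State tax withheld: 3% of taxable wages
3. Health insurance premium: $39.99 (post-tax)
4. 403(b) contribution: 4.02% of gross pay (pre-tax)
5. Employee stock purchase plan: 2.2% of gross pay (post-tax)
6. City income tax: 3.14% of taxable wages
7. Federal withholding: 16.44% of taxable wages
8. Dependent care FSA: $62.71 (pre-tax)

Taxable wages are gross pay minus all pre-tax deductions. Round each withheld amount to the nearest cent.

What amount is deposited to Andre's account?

Regular pay: 40 × $17.88 = $715.20
Overtime pay: 4 × $17.88 × 1.5 = $107.28
Gross pay = $715.20 + $107.28 = $822.48
403(b) contribution: $822.48 × 0.0402 = $33.06
Dependent care FSA: $62.71
Pre-tax total = $33.06 + $62.71 = $95.77
Taxable wages = $822.48 − $95.77 = $726.71
State tax withheld: $726.71 × 0.03 = $21.80
City income tax: $726.71 × 0.0314 = $22.82
Federal withholding: $726.71 × 0.1644 = $119.47
State unemployment insurance (employee share): $822.48 × 0.005 = $4.11
Employee stock purchase plan: $822.48 × 0.022 = $18.09
Health insurance premium: $39.99
Total deductions = $33.06 + $62.71 + $21.80 + $22.82 + $119.47 + $4.11 + $18.09 + $39.99 = $322.05
Net pay = $822.48 − $322.05 = $500.43

$500.43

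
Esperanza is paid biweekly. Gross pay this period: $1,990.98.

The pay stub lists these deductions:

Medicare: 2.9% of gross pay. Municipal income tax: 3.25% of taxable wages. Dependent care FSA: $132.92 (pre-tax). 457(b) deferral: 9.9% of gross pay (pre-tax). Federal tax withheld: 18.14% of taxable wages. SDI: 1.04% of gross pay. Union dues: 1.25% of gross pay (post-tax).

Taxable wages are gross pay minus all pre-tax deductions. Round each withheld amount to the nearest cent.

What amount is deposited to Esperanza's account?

$1,202.33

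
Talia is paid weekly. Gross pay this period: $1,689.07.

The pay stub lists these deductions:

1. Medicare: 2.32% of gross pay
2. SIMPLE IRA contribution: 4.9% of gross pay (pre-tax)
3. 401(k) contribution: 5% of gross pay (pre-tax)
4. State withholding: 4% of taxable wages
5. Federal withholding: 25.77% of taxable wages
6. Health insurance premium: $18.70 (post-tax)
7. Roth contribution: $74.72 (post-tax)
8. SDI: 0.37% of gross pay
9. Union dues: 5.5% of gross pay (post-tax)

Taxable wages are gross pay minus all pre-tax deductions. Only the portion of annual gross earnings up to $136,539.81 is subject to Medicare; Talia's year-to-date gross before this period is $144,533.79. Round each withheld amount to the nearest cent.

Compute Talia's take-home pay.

$876.24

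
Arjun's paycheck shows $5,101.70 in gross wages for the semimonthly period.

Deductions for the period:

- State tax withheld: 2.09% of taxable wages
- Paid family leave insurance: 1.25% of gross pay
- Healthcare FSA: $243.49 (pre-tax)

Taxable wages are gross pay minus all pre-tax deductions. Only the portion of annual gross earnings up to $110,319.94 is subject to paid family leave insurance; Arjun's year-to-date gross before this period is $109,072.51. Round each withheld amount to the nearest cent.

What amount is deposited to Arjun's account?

Healthcare FSA: $243.49
Taxable wages = $5,101.70 − $243.49 = $4,858.21
State tax withheld: $4,858.21 × 0.0209 = $101.54
Paid family leave insurance: only $110,319.94 − $109,072.51 = $1,247.43 of this check is subject → $1,247.43 × 0.0125 = $15.59
Total deductions = $243.49 + $101.54 + $15.59 = $360.62
Net pay = $5,101.70 − $360.62 = $4,741.08

$4,741.08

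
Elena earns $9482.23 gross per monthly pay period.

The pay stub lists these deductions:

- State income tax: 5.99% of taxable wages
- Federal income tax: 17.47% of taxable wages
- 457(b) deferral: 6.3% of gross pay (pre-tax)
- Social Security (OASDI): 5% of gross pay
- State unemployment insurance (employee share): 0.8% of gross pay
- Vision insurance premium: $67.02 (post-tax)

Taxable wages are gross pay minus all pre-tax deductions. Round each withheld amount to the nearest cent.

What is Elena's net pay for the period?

457(b) deferral: $9482.23 × 0.063 = $597.38
Taxable wages = $9482.23 − $597.38 = $8884.85
Federal income tax: $8884.85 × 0.1747 = $1552.18
State income tax: $8884.85 × 0.0599 = $532.20
Social Security (OASDI): $9482.23 × 0.05 = $474.11
State unemployment insurance (employee share): $9482.23 × 0.008 = $75.86
Vision insurance premium: $67.02
Total deductions = $597.38 + $1552.18 + $532.20 + $474.11 + $75.86 + $67.02 = $3298.75
Net pay = $9482.23 − $3298.75 = $6183.48

$6183.48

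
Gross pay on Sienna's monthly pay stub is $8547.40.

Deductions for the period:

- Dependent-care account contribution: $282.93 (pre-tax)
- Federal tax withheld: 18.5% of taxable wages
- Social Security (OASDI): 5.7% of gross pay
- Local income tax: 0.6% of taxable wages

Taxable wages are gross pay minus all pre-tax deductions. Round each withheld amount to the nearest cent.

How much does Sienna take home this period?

$6198.75

Dependent-care account contribution: $282.93
Taxable wages = $8547.40 − $282.93 = $8264.47
Local income tax: $8264.47 × 0.006 = $49.59
Federal tax withheld: $8264.47 × 0.185 = $1528.93
Social Security (OASDI): $8547.40 × 0.057 = $487.20
Total deductions = $282.93 + $49.59 + $1528.93 + $487.20 = $2348.65
Net pay = $8547.40 − $2348.65 = $6198.75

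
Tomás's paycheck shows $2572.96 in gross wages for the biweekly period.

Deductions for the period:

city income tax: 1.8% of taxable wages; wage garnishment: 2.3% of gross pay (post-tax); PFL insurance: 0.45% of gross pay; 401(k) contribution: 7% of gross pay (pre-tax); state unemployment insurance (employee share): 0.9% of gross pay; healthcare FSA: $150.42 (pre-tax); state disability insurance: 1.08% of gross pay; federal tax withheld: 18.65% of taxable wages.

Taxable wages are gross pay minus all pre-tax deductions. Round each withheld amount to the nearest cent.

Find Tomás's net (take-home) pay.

Healthcare FSA: $150.42
401(k) contribution: $2572.96 × 0.07 = $180.11
Pre-tax total = $150.42 + $180.11 = $330.53
Taxable wages = $2572.96 − $330.53 = $2242.43
Federal tax withheld: $2242.43 × 0.1865 = $418.21
City income tax: $2242.43 × 0.018 = $40.36
State unemployment insurance (employee share): $2572.96 × 0.009 = $23.16
PFL insurance: $2572.96 × 0.0045 = $11.58
State disability insurance: $2572.96 × 0.0108 = $27.79
Wage garnishment: $2572.96 × 0.023 = $59.18
Total deductions = $150.42 + $180.11 + $418.21 + $40.36 + $23.16 + $11.58 + $27.79 + $59.18 = $910.81
Net pay = $2572.96 − $910.81 = $1662.15

$1662.15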